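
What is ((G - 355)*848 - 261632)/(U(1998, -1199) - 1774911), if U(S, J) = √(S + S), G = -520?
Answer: 197928608528/350034339325 + 669088*√111/350034339325 ≈ 0.56548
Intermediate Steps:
U(S, J) = √2*√S (U(S, J) = √(2*S) = √2*√S)
((G - 355)*848 - 261632)/(U(1998, -1199) - 1774911) = ((-520 - 355)*848 - 261632)/(√2*√1998 - 1774911) = (-875*848 - 261632)/(√2*(3*√222) - 1774911) = (-742000 - 261632)/(6*√111 - 1774911) = -1003632/(-1774911 + 6*√111)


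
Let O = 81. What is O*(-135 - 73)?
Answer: -16848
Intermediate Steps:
O*(-135 - 73) = 81*(-135 - 73) = 81*(-208) = -16848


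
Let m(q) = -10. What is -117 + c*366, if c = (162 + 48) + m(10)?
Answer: 73083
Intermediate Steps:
c = 200 (c = (162 + 48) - 10 = 210 - 10 = 200)
-117 + c*366 = -117 + 200*366 = -117 + 73200 = 73083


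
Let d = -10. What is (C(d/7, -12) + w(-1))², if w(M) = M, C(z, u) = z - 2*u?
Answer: 22801/49 ≈ 465.33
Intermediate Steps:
(C(d/7, -12) + w(-1))² = ((-10/7 - 2*(-12)) - 1)² = ((-10*⅐ + 24) - 1)² = ((-10/7 + 24) - 1)² = (158/7 - 1)² = (151/7)² = 22801/49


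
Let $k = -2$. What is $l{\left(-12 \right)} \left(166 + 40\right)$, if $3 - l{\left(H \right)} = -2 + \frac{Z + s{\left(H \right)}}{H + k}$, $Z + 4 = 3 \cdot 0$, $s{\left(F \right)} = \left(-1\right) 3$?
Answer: $927$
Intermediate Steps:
$s{\left(F \right)} = -3$
$Z = -4$ ($Z = -4 + 3 \cdot 0 = -4 + 0 = -4$)
$l{\left(H \right)} = 5 + \frac{7}{-2 + H}$ ($l{\left(H \right)} = 3 - \left(-2 + \frac{-4 - 3}{H - 2}\right) = 3 - \left(-2 - \frac{7}{-2 + H}\right) = 3 + \left(2 + \frac{7}{-2 + H}\right) = 5 + \frac{7}{-2 + H}$)
$l{\left(-12 \right)} \left(166 + 40\right) = \frac{-3 + 5 \left(-12\right)}{-2 - 12} \left(166 + 40\right) = \frac{-3 - 60}{-14} \cdot 206 = \left(- \frac{1}{14}\right) \left(-63\right) 206 = \frac{9}{2} \cdot 206 = 927$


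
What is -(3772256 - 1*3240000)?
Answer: -532256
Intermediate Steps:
-(3772256 - 1*3240000) = -(3772256 - 3240000) = -1*532256 = -532256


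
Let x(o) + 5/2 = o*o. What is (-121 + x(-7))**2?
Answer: 22201/4 ≈ 5550.3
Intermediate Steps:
x(o) = -5/2 + o**2 (x(o) = -5/2 + o*o = -5/2 + o**2)
(-121 + x(-7))**2 = (-121 + (-5/2 + (-7)**2))**2 = (-121 + (-5/2 + 49))**2 = (-121 + 93/2)**2 = (-149/2)**2 = 22201/4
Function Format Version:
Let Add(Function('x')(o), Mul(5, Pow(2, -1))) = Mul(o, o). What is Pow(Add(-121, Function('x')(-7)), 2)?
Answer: Rational(22201, 4) ≈ 5550.3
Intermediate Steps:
Function('x')(o) = Add(Rational(-5, 2), Pow(o, 2)) (Function('x')(o) = Add(Rational(-5, 2), Mul(o, o)) = Add(Rational(-5, 2), Pow(o, 2)))
Pow(Add(-121, Function('x')(-7)), 2) = Pow(Add(-121, Add(Rational(-5, 2), Pow(-7, 2))), 2) = Pow(Add(-121, Add(Rational(-5, 2), 49)), 2) = Pow(Add(-121, Rational(93, 2)), 2) = Pow(Rational(-149, 2), 2) = Rational(22201, 4)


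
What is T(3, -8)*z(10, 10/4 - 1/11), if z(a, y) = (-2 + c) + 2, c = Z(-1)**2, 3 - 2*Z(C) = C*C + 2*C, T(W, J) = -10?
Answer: -40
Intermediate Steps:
Z(C) = 3/2 - C - C**2/2 (Z(C) = 3/2 - (C*C + 2*C)/2 = 3/2 - (C**2 + 2*C)/2 = 3/2 + (-C - C**2/2) = 3/2 - C - C**2/2)
c = 4 (c = (3/2 - 1*(-1) - 1/2*(-1)**2)**2 = (3/2 + 1 - 1/2*1)**2 = (3/2 + 1 - 1/2)**2 = 2**2 = 4)
z(a, y) = 4 (z(a, y) = (-2 + 4) + 2 = 2 + 2 = 4)
T(3, -8)*z(10, 10/4 - 1/11) = -10*4 = -40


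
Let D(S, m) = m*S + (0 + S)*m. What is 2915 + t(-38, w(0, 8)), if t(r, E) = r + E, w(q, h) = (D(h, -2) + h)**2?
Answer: 3453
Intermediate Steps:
D(S, m) = 2*S*m (D(S, m) = S*m + S*m = 2*S*m)
w(q, h) = 9*h**2 (w(q, h) = (2*h*(-2) + h)**2 = (-4*h + h)**2 = (-3*h)**2 = 9*h**2)
t(r, E) = E + r
2915 + t(-38, w(0, 8)) = 2915 + (9*8**2 - 38) = 2915 + (9*64 - 38) = 2915 + (576 - 38) = 2915 + 538 = 3453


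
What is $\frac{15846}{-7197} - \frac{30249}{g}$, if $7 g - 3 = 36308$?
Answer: $- \frac{699766159}{87110089} \approx -8.0331$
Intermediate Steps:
$g = \frac{36311}{7}$ ($g = \frac{3}{7} + \frac{1}{7} \cdot 36308 = \frac{3}{7} + \frac{36308}{7} = \frac{36311}{7} \approx 5187.3$)
$\frac{15846}{-7197} - \frac{30249}{g} = \frac{15846}{-7197} - \frac{30249}{\frac{36311}{7}} = 15846 \left(- \frac{1}{7197}\right) - \frac{211743}{36311} = - \frac{5282}{2399} - \frac{211743}{36311} = - \frac{699766159}{87110089}$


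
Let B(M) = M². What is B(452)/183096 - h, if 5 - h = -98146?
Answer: -2246356399/22887 ≈ -98150.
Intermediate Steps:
h = 98151 (h = 5 - 1*(-98146) = 5 + 98146 = 98151)
B(452)/183096 - h = 452²/183096 - 1*98151 = 204304*(1/183096) - 98151 = 25538/22887 - 98151 = -2246356399/22887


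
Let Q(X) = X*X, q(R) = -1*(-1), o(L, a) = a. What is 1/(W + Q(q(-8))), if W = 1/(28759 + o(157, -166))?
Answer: 28593/28594 ≈ 0.99996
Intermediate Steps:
q(R) = 1
Q(X) = X²
W = 1/28593 (W = 1/(28759 - 166) = 1/28593 ≈ 3.4974e-5)
1/(W + Q(q(-8))) = 1/(1/28593 + 1²) = 1/(1/28593 + 1) = 1/(28594/28593) = 28593/28594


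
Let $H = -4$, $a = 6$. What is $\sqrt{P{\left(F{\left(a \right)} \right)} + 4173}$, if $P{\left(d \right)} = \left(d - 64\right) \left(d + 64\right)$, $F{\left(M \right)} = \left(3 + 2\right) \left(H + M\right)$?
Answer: $\sqrt{177} \approx 13.304$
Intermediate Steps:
$F{\left(M \right)} = -20 + 5 M$ ($F{\left(M \right)} = \left(3 + 2\right) \left(-4 + M\right) = 5 \left(-4 + M\right) = -20 + 5 M$)
$P{\left(d \right)} = \left(-64 + d\right) \left(64 + d\right)$
$\sqrt{P{\left(F{\left(a \right)} \right)} + 4173} = \sqrt{\left(-4096 + \left(-20 + 5 \cdot 6\right)^{2}\right) + 4173} = \sqrt{\left(-4096 + \left(-20 + 30\right)^{2}\right) + 4173} = \sqrt{\left(-4096 + 10^{2}\right) + 4173} = \sqrt{\left(-4096 + 100\right) + 4173} = \sqrt{-3996 + 4173} = \sqrt{177}$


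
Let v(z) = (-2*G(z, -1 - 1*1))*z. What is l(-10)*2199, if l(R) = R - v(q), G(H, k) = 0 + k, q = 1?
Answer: -30786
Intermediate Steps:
G(H, k) = k
v(z) = 4*z (v(z) = (-2*(-1 - 1*1))*z = (-2*(-1 - 1))*z = (-2*(-2))*z = 4*z)
l(R) = -4 + R (l(R) = R - 4 = -4 + R)
l(-10)*2199 = (-4 - 10)*2199 = -14*2199 = -30786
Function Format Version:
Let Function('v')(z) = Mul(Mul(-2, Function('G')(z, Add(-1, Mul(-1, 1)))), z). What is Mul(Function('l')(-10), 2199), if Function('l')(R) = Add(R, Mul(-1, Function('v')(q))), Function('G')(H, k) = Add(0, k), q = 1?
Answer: -30786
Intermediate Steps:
Function('G')(H, k) = k
Function('v')(z) = Mul(4, z) (Function('v')(z) = Mul(Mul(-2, Add(-1, Mul(-1, 1))), z) = Mul(Mul(-2, Add(-1, -1)), z) = Mul(Mul(-2, -2), z) = Mul(4, z))
Function('l')(R) = Add(-4, R) (Function('l')(R) = Add(R, Mul(-1, Mul(4, 1))) = Add(R, Mul(-1, 4)) = Add(R, -4) = Add(-4, R))
Mul(Function('l')(-10), 2199) = Mul(Add(-4, -10), 2199) = Mul(-14, 2199) = -30786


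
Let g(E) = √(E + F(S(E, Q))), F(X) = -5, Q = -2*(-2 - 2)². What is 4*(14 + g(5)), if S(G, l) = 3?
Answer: 56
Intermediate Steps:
Q = -32 (Q = -2*(-4)² = -2*16 = -32)
g(E) = √(-5 + E) (g(E) = √(E - 5) = √(-5 + E))
4*(14 + g(5)) = 4*(14 + √(-5 + 5)) = 4*(14 + √0) = 4*(14 + 0) = 4*14 = 56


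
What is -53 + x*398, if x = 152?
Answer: 60443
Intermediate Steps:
-53 + x*398 = -53 + 152*398 = -53 + 60496 = 60443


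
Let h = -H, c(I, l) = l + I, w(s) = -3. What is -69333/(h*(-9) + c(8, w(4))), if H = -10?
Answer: 69333/85 ≈ 815.68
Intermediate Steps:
c(I, l) = I + l
h = 10 (h = -1*(-10) = 10)
-69333/(h*(-9) + c(8, w(4))) = -69333/(10*(-9) + (8 - 3)) = -69333/(-90 + 5) = -69333/(-85) = -69333*(-1/85) = 69333/85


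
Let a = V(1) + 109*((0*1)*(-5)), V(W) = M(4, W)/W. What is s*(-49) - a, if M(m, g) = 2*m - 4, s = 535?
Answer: -26219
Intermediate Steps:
M(m, g) = -4 + 2*m
V(W) = 4/W (V(W) = (-4 + 2*4)/W = (-4 + 8)/W = 4/W)
a = 4 (a = 4/1 + 109*((0*1)*(-5)) = 4*1 + 109*(0*(-5)) = 4 + 109*0 = 4 + 0 = 4)
s*(-49) - a = 535*(-49) - 1*4 = -26215 - 4 = -26219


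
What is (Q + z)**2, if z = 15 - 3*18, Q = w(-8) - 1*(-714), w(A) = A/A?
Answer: 456976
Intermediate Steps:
w(A) = 1
Q = 715 (Q = 1 - 1*(-714) = 1 + 714 = 715)
z = -39 (z = 15 - 54 = -39)
(Q + z)**2 = (715 - 39)**2 = 676**2 = 456976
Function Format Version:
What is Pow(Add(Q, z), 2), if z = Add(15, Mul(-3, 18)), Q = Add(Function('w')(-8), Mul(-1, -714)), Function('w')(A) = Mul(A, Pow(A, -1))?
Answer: 456976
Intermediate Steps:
Function('w')(A) = 1
Q = 715 (Q = Add(1, Mul(-1, -714)) = Add(1, 714) = 715)
z = -39 (z = Add(15, -54) = -39)
Pow(Add(Q, z), 2) = Pow(Add(715, -39), 2) = Pow(676, 2) = 456976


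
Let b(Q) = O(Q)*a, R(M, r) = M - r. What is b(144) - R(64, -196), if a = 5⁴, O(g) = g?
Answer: 89740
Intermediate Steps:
a = 625
b(Q) = 625*Q (b(Q) = Q*625 = 625*Q)
b(144) - R(64, -196) = 625*144 - (64 - 1*(-196)) = 90000 - (64 + 196) = 90000 - 1*260 = 90000 - 260 = 89740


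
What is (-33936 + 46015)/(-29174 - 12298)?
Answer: -12079/41472 ≈ -0.29126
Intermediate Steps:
(-33936 + 46015)/(-29174 - 12298) = 12079/(-41472) = 12079*(-1/41472) = -12079/41472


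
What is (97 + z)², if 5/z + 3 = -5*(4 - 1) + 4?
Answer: 1830609/196 ≈ 9339.8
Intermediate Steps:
z = -5/14 (z = 5/(-3 + (-5*(4 - 1) + 4)) = 5/(-3 + (-5*3 + 4)) = 5/(-3 + (-15 + 4)) = 5/(-3 - 11) = 5/(-14) = 5*(-1/14) = -5/14 ≈ -0.35714)
(97 + z)² = (97 - 5/14)² = (1353/14)² = 1830609/196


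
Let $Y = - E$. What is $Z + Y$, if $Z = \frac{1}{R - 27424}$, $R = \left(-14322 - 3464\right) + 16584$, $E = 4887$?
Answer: $- \frac{139895263}{28626} \approx -4887.0$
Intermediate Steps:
$Y = -4887$ ($Y = \left(-1\right) 4887 = -4887$)
$R = -1202$ ($R = -17786 + 16584 = -1202$)
$Z = - \frac{1}{28626}$ ($Z = \frac{1}{-1202 - 27424} = \frac{1}{-28626} = - \frac{1}{28626} \approx -3.4933 \cdot 10^{-5}$)
$Z + Y = - \frac{1}{28626} - 4887 = - \frac{139895263}{28626}$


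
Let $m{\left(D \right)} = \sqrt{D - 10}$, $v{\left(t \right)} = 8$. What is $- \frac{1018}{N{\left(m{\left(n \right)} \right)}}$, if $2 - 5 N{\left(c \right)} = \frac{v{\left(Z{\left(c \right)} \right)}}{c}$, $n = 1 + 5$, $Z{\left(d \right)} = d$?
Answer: $-509 + 1018 i \approx -509.0 + 1018.0 i$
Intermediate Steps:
$n = 6$
$m{\left(D \right)} = \sqrt{-10 + D}$
$N{\left(c \right)} = \frac{2}{5} - \frac{8}{5 c}$ ($N{\left(c \right)} = \frac{2}{5} - \frac{8 \frac{1}{c}}{5} = \frac{2}{5} - \frac{8}{5 c}$)
$- \frac{1018}{N{\left(m{\left(n \right)} \right)}} = - \frac{1018}{\frac{2}{5} \frac{1}{\sqrt{-10 + 6}} \left(-4 + \sqrt{-10 + 6}\right)} = - \frac{1018}{\frac{2}{5} \frac{1}{\sqrt{-4}} \left(-4 + \sqrt{-4}\right)} = - \frac{1018}{\frac{2}{5} \frac{1}{2 i} \left(-4 + 2 i\right)} = - \frac{1018}{\frac{2}{5} \left(- \frac{i}{2}\right) \left(-4 + 2 i\right)} = - \frac{1018}{\left(- \frac{1}{5}\right) i \left(-4 + 2 i\right)} = - 1018 \frac{i \left(-4 - 2 i\right)}{4} = - \frac{509 i \left(-4 - 2 i\right)}{2}$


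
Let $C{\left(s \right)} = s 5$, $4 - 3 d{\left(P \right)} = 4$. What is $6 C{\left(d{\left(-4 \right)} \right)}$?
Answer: $0$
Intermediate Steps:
$d{\left(P \right)} = 0$ ($d{\left(P \right)} = \frac{4}{3} - \frac{4}{3} = 0$)
$C{\left(s \right)} = 5 s$
$6 C{\left(d{\left(-4 \right)} \right)} = 6 \cdot 5 \cdot 0 = 6 \cdot 0 = 0$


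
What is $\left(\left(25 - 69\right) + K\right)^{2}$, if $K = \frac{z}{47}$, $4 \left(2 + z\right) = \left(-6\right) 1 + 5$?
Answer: $\frac{68574961}{35344} \approx 1940.2$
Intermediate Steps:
$z = - \frac{9}{4}$ ($z = -2 + \frac{\left(-6\right) 1 + 5}{4} = -2 + \frac{-6 + 5}{4} = -2 + \frac{1}{4} \left(-1\right) = -2 - \frac{1}{4} = - \frac{9}{4} \approx -2.25$)
$K = - \frac{9}{188}$ ($K = - \frac{9}{4 \cdot 47} = \left(- \frac{9}{4}\right) \frac{1}{47} = - \frac{9}{188} \approx -0.047872$)
$\left(\left(25 - 69\right) + K\right)^{2} = \left(\left(25 - 69\right) - \frac{9}{188}\right)^{2} = \left(-44 - \frac{9}{188}\right)^{2} = \left(- \frac{8281}{188}\right)^{2} = \frac{68574961}{35344}$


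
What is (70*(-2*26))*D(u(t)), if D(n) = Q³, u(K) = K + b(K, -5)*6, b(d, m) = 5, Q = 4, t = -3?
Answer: -232960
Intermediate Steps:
u(K) = 30 + K (u(K) = K + 5*6 = K + 30 = 30 + K)
D(n) = 64 (D(n) = 4³ = 64)
(70*(-2*26))*D(u(t)) = (70*(-2*26))*64 = (70*(-52))*64 = -3640*64 = -232960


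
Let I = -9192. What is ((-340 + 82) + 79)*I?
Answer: 1645368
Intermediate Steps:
((-340 + 82) + 79)*I = ((-340 + 82) + 79)*(-9192) = (-258 + 79)*(-9192) = -179*(-9192) = 1645368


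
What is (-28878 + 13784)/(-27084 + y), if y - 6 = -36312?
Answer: 7547/31695 ≈ 0.23811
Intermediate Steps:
y = -36306 (y = 6 - 36312 = -36306)
(-28878 + 13784)/(-27084 + y) = (-28878 + 13784)/(-27084 - 36306) = -15094/(-63390) = -15094*(-1/63390) = 7547/31695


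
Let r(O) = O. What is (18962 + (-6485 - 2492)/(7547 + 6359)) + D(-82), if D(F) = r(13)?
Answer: 263857373/13906 ≈ 18974.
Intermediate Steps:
D(F) = 13
(18962 + (-6485 - 2492)/(7547 + 6359)) + D(-82) = (18962 + (-6485 - 2492)/(7547 + 6359)) + 13 = (18962 - 8977/13906) + 13 = 263676595/13906 + 13 = 263857373/13906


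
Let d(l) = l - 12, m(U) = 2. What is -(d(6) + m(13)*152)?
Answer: -298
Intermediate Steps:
d(l) = -12 + l
-(d(6) + m(13)*152) = -((-12 + 6) + 2*152) = -(-6 + 304) = -1*298 = -298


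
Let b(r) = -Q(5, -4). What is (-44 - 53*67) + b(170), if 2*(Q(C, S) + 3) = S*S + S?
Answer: -3598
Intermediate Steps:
Q(C, S) = -3 + S/2 + S**2/2 (Q(C, S) = -3 + (S*S + S)/2 = -3 + (S**2 + S)/2 = -3 + (S + S**2)/2 = -3 + (S/2 + S**2/2) = -3 + S/2 + S**2/2)
b(r) = -3 (b(r) = -(-3 + (1/2)*(-4) + (1/2)*(-4)**2) = -(-3 - 2 + (1/2)*16) = -(-3 - 2 + 8) = -1*3 = -3)
(-44 - 53*67) + b(170) = (-44 - 53*67) - 3 = (-44 - 3551) - 3 = -3595 - 3 = -3598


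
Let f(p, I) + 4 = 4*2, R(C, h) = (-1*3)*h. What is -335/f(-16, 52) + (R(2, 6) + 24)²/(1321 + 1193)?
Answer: -140341/1676 ≈ -83.736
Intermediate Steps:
R(C, h) = -3*h
f(p, I) = 4 (f(p, I) = -4 + 4*2 = -4 + 8 = 4)
-335/f(-16, 52) + (R(2, 6) + 24)²/(1321 + 1193) = -335/4 + (-3*6 + 24)²/(1321 + 1193) = -335*¼ + (-18 + 24)²/2514 = -335/4 + 6²*(1/2514) = -335/4 + 36*(1/2514) = -335/4 + 6/419 = -140341/1676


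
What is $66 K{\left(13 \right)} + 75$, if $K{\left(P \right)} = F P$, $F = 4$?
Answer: $3507$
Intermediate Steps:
$K{\left(P \right)} = 4 P$
$66 K{\left(13 \right)} + 75 = 66 \cdot 4 \cdot 13 + 75 = 66 \cdot 52 + 75 = 3432 + 75 = 3507$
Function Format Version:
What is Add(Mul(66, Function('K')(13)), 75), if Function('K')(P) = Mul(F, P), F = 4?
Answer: 3507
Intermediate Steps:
Function('K')(P) = Mul(4, P)
Add(Mul(66, Function('K')(13)), 75) = Add(Mul(66, Mul(4, 13)), 75) = Add(Mul(66, 52), 75) = Add(3432, 75) = 3507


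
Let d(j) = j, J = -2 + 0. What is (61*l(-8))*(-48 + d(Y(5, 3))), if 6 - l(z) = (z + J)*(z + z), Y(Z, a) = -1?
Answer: 460306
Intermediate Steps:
J = -2
l(z) = 6 - 2*z*(-2 + z) (l(z) = 6 - (z - 2)*(z + z) = 6 - (-2 + z)*2*z = 6 - 2*z*(-2 + z))
(61*l(-8))*(-48 + d(Y(5, 3))) = (61*(6 - 2*(-8)² + 4*(-8)))*(-48 - 1) = (61*(6 - 2*64 - 32))*(-49) = (61*(6 - 128 - 32))*(-49) = (61*(-154))*(-49) = -9394*(-49) = 460306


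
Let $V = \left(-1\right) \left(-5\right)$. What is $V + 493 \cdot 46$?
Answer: $22683$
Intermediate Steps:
$V = 5$
$V + 493 \cdot 46 = 5 + 493 \cdot 46 = 5 + 22678 = 22683$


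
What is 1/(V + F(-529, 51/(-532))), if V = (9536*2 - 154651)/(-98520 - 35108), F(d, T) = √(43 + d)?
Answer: 6039050204/2898870887955 - 17856442384*I*√6/966290295985 ≈ 0.0020832 - 0.045265*I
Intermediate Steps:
V = 135579/133628 (V = (19072 - 154651)/(-133628) = -135579*(-1/133628) = 135579/133628 ≈ 1.0146)
1/(V + F(-529, 51/(-532))) = 1/(135579/133628 + √(43 - 529)) = 1/(135579/133628 + √(-486)) = 1/(135579/133628 + 9*I*√6)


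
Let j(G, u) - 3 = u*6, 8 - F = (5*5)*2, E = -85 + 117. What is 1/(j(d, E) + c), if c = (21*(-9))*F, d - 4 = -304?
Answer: 1/8133 ≈ 0.00012296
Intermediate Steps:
E = 32
d = -300 (d = 4 - 304 = -300)
F = -42 (F = 8 - 5*5*2 = 8 - 25*2 = 8 - 1*50 = 8 - 50 = -42)
j(G, u) = 3 + 6*u (j(G, u) = 3 + u*6 = 3 + 6*u)
c = 7938 (c = (21*(-9))*(-42) = -189*(-42) = 7938)
1/(j(d, E) + c) = 1/((3 + 6*32) + 7938) = 1/((3 + 192) + 7938) = 1/(195 + 7938) = 1/8133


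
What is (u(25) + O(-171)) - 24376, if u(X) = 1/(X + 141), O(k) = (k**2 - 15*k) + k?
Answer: 1204995/166 ≈ 7259.0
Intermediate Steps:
O(k) = k**2 - 14*k
u(X) = 1/(141 + X)
(u(25) + O(-171)) - 24376 = (1/(141 + 25) - 171*(-14 - 171)) - 24376 = (1/166 - 171*(-185)) - 24376 = (1/166 + 31635) - 24376 = 5251411/166 - 24376 = 1204995/166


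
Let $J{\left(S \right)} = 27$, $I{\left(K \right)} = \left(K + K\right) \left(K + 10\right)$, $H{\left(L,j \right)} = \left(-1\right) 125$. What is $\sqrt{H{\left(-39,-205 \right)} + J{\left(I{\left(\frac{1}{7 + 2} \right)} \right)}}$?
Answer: $7 i \sqrt{2} \approx 9.8995 i$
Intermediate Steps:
$H{\left(L,j \right)} = -125$
$I{\left(K \right)} = 2 K \left(10 + K\right)$
$\sqrt{H{\left(-39,-205 \right)} + J{\left(I{\left(\frac{1}{7 + 2} \right)} \right)}} = \sqrt{-125 + 27} = \sqrt{-98} = 7 i \sqrt{2}$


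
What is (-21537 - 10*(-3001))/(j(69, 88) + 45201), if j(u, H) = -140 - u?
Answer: 229/1216 ≈ 0.18832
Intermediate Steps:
(-21537 - 10*(-3001))/(j(69, 88) + 45201) = (-21537 - 10*(-3001))/((-140 - 1*69) + 45201) = (-21537 + 30010)/((-140 - 69) + 45201) = 8473/(-209 + 45201) = 8473/44992 = 8473*(1/44992) = 229/1216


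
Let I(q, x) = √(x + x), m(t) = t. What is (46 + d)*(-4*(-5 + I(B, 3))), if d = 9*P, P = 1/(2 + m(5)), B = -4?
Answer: 6620/7 - 1324*√6/7 ≈ 482.41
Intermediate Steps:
I(q, x) = √2*√x (I(q, x) = √(2*x) = √2*√x)
P = ⅐ (P = 1/(2 + 5) = 1/7 = ⅐ ≈ 0.14286)
d = 9/7 (d = 9*(⅐) = 9/7 ≈ 1.2857)
(46 + d)*(-4*(-5 + I(B, 3))) = (46 + 9/7)*(-4*(-5 + √2*√3)) = 331*(-4*(-5 + √6))/7 = 331*(20 - 4*√6)/7 = 6620/7 - 1324*√6/7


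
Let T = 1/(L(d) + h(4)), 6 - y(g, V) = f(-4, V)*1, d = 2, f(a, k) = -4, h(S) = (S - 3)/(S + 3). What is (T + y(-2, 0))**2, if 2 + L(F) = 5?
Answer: 51529/484 ≈ 106.46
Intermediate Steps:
h(S) = (-3 + S)/(3 + S)
L(F) = 3 (L(F) = -2 + 5 = 3)
y(g, V) = 10 (y(g, V) = 6 - (-4) = 6 - 1*(-4) = 6 + 4 = 10)
T = 7/22 (T = 1/(3 + (-3 + 4)/(3 + 4)) = 1/(3 + 1/7) = 1/(22/7) = 7/22 ≈ 0.31818)
(T + y(-2, 0))**2 = (7/22 + 10)**2 = (227/22)**2 = 51529/484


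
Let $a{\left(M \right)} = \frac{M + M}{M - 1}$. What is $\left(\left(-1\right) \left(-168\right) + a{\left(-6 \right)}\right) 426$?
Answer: $\frac{506088}{7} \approx 72298.0$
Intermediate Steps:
$a{\left(M \right)} = \frac{2 M}{-1 + M}$
$\left(\left(-1\right) \left(-168\right) + a{\left(-6 \right)}\right) 426 = \left(\left(-1\right) \left(-168\right) + 2 \left(-6\right) \frac{1}{-1 - 6}\right) 426 = \left(168 + 2 \left(-6\right) \frac{1}{-7}\right) 426 = \left(168 + 2 \left(-6\right) \left(- \frac{1}{7}\right)\right) 426 = \left(168 + \frac{12}{7}\right) 426 = \frac{1188}{7} \cdot 426 = \frac{506088}{7}$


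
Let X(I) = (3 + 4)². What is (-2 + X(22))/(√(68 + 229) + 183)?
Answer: 2867/11064 - 47*√33/11064 ≈ 0.23473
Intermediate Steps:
X(I) = 49 (X(I) = 7² = 49)
(-2 + X(22))/(√(68 + 229) + 183) = (-2 + 49)/(√(68 + 229) + 183) = 47/(√297 + 183) = 47/(3*√33 + 183) = 47/(183 + 3*√33)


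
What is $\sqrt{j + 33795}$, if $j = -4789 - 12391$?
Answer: $\sqrt{16615} \approx 128.9$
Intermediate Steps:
$j = -17180$
$\sqrt{j + 33795} = \sqrt{-17180 + 33795} = \sqrt{16615}$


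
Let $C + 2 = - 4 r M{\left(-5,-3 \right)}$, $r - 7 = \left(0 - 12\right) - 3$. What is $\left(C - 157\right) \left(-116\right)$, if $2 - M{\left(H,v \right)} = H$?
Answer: $-7540$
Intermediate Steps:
$M{\left(H,v \right)} = 2 - H$
$r = -8$ ($r = 7 + \left(\left(0 - 12\right) - 3\right) = 7 - 15 = -8$)
$C = 222$ ($C = -2 + \left(-4\right) \left(-8\right) \left(2 - -5\right) = -2 + 32 \left(2 + 5\right) = -2 + 32 \cdot 7 = -2 + 224 = 222$)
$\left(C - 157\right) \left(-116\right) = \left(222 - 157\right) \left(-116\right) = 65 \left(-116\right) = -7540$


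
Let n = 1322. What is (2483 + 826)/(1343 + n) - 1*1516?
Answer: -4036831/2665 ≈ -1514.8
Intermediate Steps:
(2483 + 826)/(1343 + n) - 1*1516 = (2483 + 826)/(1343 + 1322) - 1*1516 = 3309/2665 - 1516 = -4036831/2665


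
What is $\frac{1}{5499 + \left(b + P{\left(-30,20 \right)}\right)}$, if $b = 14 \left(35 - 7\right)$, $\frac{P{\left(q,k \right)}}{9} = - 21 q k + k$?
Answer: $\frac{1}{119471} \approx 8.3702 \cdot 10^{-6}$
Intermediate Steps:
$P{\left(q,k \right)} = 9 k - 189 k q$ ($P{\left(q,k \right)} = 9 \left(- 21 q k + k\right) = 9 \left(- 21 k q + k\right) = 9 \left(k - 21 k q\right) = 9 k - 189 k q$)
$b = 392$ ($b = 14 \cdot 28 = 392$)
$\frac{1}{5499 + \left(b + P{\left(-30,20 \right)}\right)} = \frac{1}{5499 + \left(392 + 9 \cdot 20 \left(1 - -630\right)\right)} = \frac{1}{5499 + \left(392 + 9 \cdot 20 \left(1 + 630\right)\right)} = \frac{1}{5499 + \left(392 + 9 \cdot 20 \cdot 631\right)} = \frac{1}{5499 + \left(392 + 113580\right)} = \frac{1}{5499 + 113972} = \frac{1}{119471}$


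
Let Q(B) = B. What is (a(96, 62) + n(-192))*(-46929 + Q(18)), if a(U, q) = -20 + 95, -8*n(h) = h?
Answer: -4644189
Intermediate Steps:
n(h) = -h/8
a(U, q) = 75
(a(96, 62) + n(-192))*(-46929 + Q(18)) = (75 - 1/8*(-192))*(-46929 + 18) = (75 + 24)*(-46911) = 99*(-46911) = -4644189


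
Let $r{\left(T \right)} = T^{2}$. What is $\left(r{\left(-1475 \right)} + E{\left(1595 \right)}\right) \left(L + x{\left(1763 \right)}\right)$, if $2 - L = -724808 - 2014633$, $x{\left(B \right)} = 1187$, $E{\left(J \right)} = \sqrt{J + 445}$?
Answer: $5962583143750 + 5481260 \sqrt{510} \approx 5.9627 \cdot 10^{12}$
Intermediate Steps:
$E{\left(J \right)} = \sqrt{445 + J}$
$L = 2739443$ ($L = 2 - \left(-724808 - 2014633\right) = 2 - -2739441 = 2 + 2739441 = 2739443$)
$\left(r{\left(-1475 \right)} + E{\left(1595 \right)}\right) \left(L + x{\left(1763 \right)}\right) = \left(\left(-1475\right)^{2} + \sqrt{445 + 1595}\right) \left(2739443 + 1187\right) = \left(2175625 + \sqrt{2040}\right) 2740630 = \left(2175625 + 2 \sqrt{510}\right) 2740630 = 5962583143750 + 5481260 \sqrt{510}$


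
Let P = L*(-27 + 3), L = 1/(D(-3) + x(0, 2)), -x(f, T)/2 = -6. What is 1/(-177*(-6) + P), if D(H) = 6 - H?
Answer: 7/7426 ≈ 0.00094263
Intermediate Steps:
x(f, T) = 12 (x(f, T) = -2*(-6) = 12)
L = 1/21 (L = 1/((6 - 1*(-3)) + 12) = 1/((6 + 3) + 12) = 1/(9 + 12) = 1/21 ≈ 0.047619)
P = -8/7 (P = (-27 + 3)/21 = (1/21)*(-24) = -8/7 ≈ -1.1429)
1/(-177*(-6) + P) = 1/(-177*(-6) - 8/7) = 1/(1062 - 8/7) = 1/(7426/7) = 7/7426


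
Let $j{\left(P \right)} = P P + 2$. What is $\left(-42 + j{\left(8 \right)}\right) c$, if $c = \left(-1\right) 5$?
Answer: $-120$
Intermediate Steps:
$j{\left(P \right)} = 2 + P^{2}$ ($j{\left(P \right)} = P^{2} + 2 = 2 + P^{2}$)
$c = -5$
$\left(-42 + j{\left(8 \right)}\right) c = \left(-42 + \left(2 + 8^{2}\right)\right) \left(-5\right) = \left(-42 + \left(2 + 64\right)\right) \left(-5\right) = \left(-42 + 66\right) \left(-5\right) = 24 \left(-5\right) = -120$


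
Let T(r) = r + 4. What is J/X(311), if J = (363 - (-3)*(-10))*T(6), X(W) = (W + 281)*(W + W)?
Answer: 45/4976 ≈ 0.0090434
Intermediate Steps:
X(W) = 2*W*(281 + W) (X(W) = (281 + W)*(2*W) = 2*W*(281 + W))
T(r) = 4 + r
J = 3330 (J = (363 - (-3)*(-10))*(4 + 6) = (363 - 1*30)*10 = (363 - 30)*10 = 333*10 = 3330)
J/X(311) = 3330/((2*311*(281 + 311))) = 3330/((2*311*592)) = 3330/368224 = 3330*(1/368224) = 45/4976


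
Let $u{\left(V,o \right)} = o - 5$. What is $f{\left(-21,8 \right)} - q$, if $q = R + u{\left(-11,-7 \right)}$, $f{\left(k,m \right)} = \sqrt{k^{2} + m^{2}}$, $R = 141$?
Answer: $-129 + \sqrt{505} \approx -106.53$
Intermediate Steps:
$u{\left(V,o \right)} = -5 + o$ ($u{\left(V,o \right)} = o - 5 = -5 + o$)
$q = 129$ ($q = 141 - 12 = 129$)
$f{\left(-21,8 \right)} - q = \sqrt{\left(-21\right)^{2} + 8^{2}} - 129 = \sqrt{441 + 64} - 129 = \sqrt{505} - 129 = -129 + \sqrt{505}$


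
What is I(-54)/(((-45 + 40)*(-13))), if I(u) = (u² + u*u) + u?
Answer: 5778/65 ≈ 88.892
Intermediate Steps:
I(u) = u + 2*u² (I(u) = (u² + u²) + u = 2*u² + u = u + 2*u²)
I(-54)/(((-45 + 40)*(-13))) = (-54*(1 + 2*(-54)))/(((-45 + 40)*(-13))) = (-54*(1 - 108))/((-5*(-13))) = -54*(-107)/65 = 5778*(1/65) = 5778/65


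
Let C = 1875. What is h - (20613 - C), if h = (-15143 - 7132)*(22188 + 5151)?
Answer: -608994963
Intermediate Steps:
h = -608976225 (h = -22275*27339 = -608976225)
h - (20613 - C) = -608976225 - (20613 - 1*1875) = -608976225 - (20613 - 1875) = -608976225 - 1*18738 = -608976225 - 18738 = -608994963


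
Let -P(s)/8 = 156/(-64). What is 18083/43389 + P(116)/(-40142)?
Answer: 1450083401/3483442476 ≈ 0.41628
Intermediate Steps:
P(s) = 39/2 (P(s) = -1248/(-64) = -1248*(-1)/64 = -8*(-39/16) = 39/2)
18083/43389 + P(116)/(-40142) = 18083/43389 + (39/2)/(-40142) = 18083*(1/43389) + (39/2)*(-1/40142) = 18083/43389 - 39/80284 = 1450083401/3483442476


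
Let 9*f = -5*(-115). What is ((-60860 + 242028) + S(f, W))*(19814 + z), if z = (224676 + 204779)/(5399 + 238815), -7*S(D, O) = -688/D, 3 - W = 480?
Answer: 1764421434354366096/491480675 ≈ 3.5900e+9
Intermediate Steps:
f = 575/9 (f = (-5*(-115))/9 = (⅑)*575 = 575/9 ≈ 63.889)
W = -477 (W = 3 - 1*480 = 3 - 480 = -477)
S(D, O) = 688/(7*D) (S(D, O) = -(-688)/(7*D) = 688/(7*D))
z = 429455/244214 ≈ 1.7585
((-60860 + 242028) + S(f, W))*(19814 + z) = ((-60860 + 242028) + 688/(7*(575/9)))*(19814 + 429455/244214) = (181168 + (688/7)*(9/575))*(4839285651/244214) = (181168 + 6192/4025)*(4839285651/244214) = (729207392/4025)*(4839285651/244214) = 1764421434354366096/491480675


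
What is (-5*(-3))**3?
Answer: 3375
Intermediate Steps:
(-5*(-3))**3 = 15**3 = 3375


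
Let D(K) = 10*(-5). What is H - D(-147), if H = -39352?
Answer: -39302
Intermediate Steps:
D(K) = -50
H - D(-147) = -39352 - 1*(-50) = -39352 + 50 = -39302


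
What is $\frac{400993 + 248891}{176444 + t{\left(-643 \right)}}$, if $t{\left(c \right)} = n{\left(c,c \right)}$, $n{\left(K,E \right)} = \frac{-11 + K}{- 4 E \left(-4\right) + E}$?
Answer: $\frac{3551941002}{964355009} \approx 3.6832$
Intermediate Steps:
$n{\left(K,E \right)} = \frac{-11 + K}{17 E}$ ($n{\left(K,E \right)} = \frac{-11 + K}{16 E + E} = \frac{-11 + K}{17 E}$)
$t{\left(c \right)} = \frac{-11 + c}{17 c}$
$\frac{400993 + 248891}{176444 + t{\left(-643 \right)}} = \frac{400993 + 248891}{176444 + \frac{-11 - 643}{17 \left(-643\right)}} = \frac{649884}{176444 + \frac{1}{17} \left(- \frac{1}{643}\right) \left(-654\right)} = \frac{649884}{176444 + \frac{654}{10931}} = \frac{649884}{\frac{1928710018}{10931}} = 649884 \cdot \frac{10931}{1928710018} = \frac{3551941002}{964355009}$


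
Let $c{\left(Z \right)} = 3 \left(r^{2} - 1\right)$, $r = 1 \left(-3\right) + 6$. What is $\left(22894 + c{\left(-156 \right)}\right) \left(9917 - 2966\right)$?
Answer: $159303018$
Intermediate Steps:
$r = 3$ ($r = -3 + 6 = 3$)
$c{\left(Z \right)} = 24$ ($c{\left(Z \right)} = 3 \left(3^{2} - 1\right) = 3 \left(9 - 1\right) = 3 \cdot 8 = 24$)
$\left(22894 + c{\left(-156 \right)}\right) \left(9917 - 2966\right) = \left(22894 + 24\right) \left(9917 - 2966\right) = 22918 \cdot 6951 = 159303018$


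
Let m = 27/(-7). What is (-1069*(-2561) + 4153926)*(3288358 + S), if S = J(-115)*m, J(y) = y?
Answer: 158656540123985/7 ≈ 2.2665e+13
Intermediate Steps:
m = -27/7 (m = 27*(-⅐) = -27/7 ≈ -3.8571)
S = 3105/7 (S = -115*(-27/7) = 3105/7 ≈ 443.57)
(-1069*(-2561) + 4153926)*(3288358 + S) = (-1069*(-2561) + 4153926)*(3288358 + 3105/7) = (2737709 + 4153926)*(23021611/7) = 6891635*(23021611/7) = 158656540123985/7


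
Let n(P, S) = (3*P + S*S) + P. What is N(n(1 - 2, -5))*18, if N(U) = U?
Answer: 378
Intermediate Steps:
n(P, S) = S² + 4*P (n(P, S) = (3*P + S²) + P = (S² + 3*P) + P = S² + 4*P)
N(n(1 - 2, -5))*18 = ((-5)² + 4*(1 - 2))*18 = (25 + 4*(-1))*18 = (25 - 4)*18 = 21*18 = 378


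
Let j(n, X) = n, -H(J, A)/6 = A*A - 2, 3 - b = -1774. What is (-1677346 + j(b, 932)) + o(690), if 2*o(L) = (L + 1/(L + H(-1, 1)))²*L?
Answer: 26252055601747/161472 ≈ 1.6258e+8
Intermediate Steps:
b = 1777 (b = 3 - 1*(-1774) = 3 + 1774 = 1777)
H(J, A) = 12 - 6*A² (H(J, A) = -6*(A*A - 2) = -6*(A² - 2) = -6*(-2 + A²) = 12 - 6*A²)
o(L) = L*(L + 1/(6 + L))²/2 (o(L) = ((L + 1/(L + (12 - 6*1²)))²*L)/2 = ((L + 1/(L + (12 - 6*1)))²*L)/2 = ((L + 1/(L + (12 - 6)))²*L)/2 = ((L + 1/(L + 6))²*L)/2 = ((L + 1/(6 + L))²*L)/2 = (L*(L + 1/(6 + L))²)/2 = L*(L + 1/(6 + L))²/2)
(-1677346 + j(b, 932)) + o(690) = (-1677346 + 1777) + (½)*690*(1 + 690² + 6*690)²/(6 + 690)² = -1675569 + (½)*690*(1 + 476100 + 4140)²/696² = -1675569 + (½)*690*(1/484416)*480241² = -1675569 + (½)*690*(1/484416)*230631418081 = -1675569 + 26522613079315/161472 = 26252055601747/161472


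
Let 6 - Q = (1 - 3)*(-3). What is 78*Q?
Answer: 0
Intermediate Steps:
Q = 0 (Q = 6 - (1 - 3)*(-3) = 6 - (-2)*(-3) = 6 - 1*6 = 6 - 6 = 0)
78*Q = 78*0 = 0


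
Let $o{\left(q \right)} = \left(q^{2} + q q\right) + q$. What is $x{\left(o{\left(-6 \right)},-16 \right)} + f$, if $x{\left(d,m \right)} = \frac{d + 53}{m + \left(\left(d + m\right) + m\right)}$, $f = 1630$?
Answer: $\frac{29459}{18} \approx 1636.6$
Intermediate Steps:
$o{\left(q \right)} = q + 2 q^{2}$ ($o{\left(q \right)} = \left(q^{2} + q^{2}\right) + q = 2 q^{2} + q = q + 2 q^{2}$)
$x{\left(d,m \right)} = \frac{53 + d}{d + 3 m}$ ($x{\left(d,m \right)} = \frac{53 + d}{m + \left(d + 2 m\right)} = \frac{53 + d}{d + 3 m}$)
$x{\left(o{\left(-6 \right)},-16 \right)} + f = \frac{53 - 6 \left(1 + 2 \left(-6\right)\right)}{- 6 \left(1 + 2 \left(-6\right)\right) + 3 \left(-16\right)} + 1630 = \frac{53 - 6 \left(1 - 12\right)}{- 6 \left(1 - 12\right) - 48} + 1630 = \frac{53 - -66}{\left(-6\right) \left(-11\right) - 48} + 1630 = \frac{53 + 66}{66 - 48} + 1630 = \frac{1}{18} \cdot 119 + 1630 = \frac{119}{18} + 1630 = \frac{29459}{18}$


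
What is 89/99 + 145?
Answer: 14444/99 ≈ 145.90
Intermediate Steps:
89/99 + 145 = 14444/99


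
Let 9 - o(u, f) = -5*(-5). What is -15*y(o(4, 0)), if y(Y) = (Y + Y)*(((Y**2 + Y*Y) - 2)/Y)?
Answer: -15300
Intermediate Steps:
o(u, f) = -16 (o(u, f) = 9 - (-5)*(-5) = 9 - 1*25 = 9 - 25 = -16)
y(Y) = -4 + 4*Y**2 (y(Y) = (2*Y)*(((Y**2 + Y**2) - 2)/Y) = (2*Y)*((2*Y**2 - 2)/Y) = (2*Y)*((-2 + 2*Y**2)/Y) = -4 + 4*Y**2)
-15*y(o(4, 0)) = -15*(-4 + 4*(-16)**2) = -15*(-4 + 4*256) = -15*(-4 + 1024) = -15*1020 = -15300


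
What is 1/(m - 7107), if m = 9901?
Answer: 1/2794 ≈ 0.00035791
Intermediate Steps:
1/(m - 7107) = 1/(9901 - 7107) = 1/2794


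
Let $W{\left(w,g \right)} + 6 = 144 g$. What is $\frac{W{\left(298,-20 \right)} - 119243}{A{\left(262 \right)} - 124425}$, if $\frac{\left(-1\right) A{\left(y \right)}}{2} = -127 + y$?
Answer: $\frac{122129}{124695} \approx 0.97942$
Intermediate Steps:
$W{\left(w,g \right)} = -6 + 144 g$
$A{\left(y \right)} = 254 - 2 y$ ($A{\left(y \right)} = - 2 \left(-127 + y\right) = 254 - 2 y$)
$\frac{W{\left(298,-20 \right)} - 119243}{A{\left(262 \right)} - 124425} = \frac{\left(-6 + 144 \left(-20\right)\right) - 119243}{\left(254 - 524\right) - 124425} = \frac{\left(-6 - 2880\right) - 119243}{\left(254 - 524\right) - 124425} = \frac{-2886 - 119243}{-270 - 124425} = - \frac{122129}{-124695} = \left(-122129\right) \left(- \frac{1}{124695}\right) = \frac{122129}{124695}$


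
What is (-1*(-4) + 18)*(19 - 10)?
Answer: 198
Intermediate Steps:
(-1*(-4) + 18)*(19 - 10) = (4 + 18)*9 = 22*9 = 198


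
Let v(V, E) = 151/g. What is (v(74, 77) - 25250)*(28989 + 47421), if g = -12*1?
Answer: -3860627985/2 ≈ -1.9303e+9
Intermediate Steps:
g = -12
v(V, E) = -151/12 (v(V, E) = 151/(-12) = 151*(-1/12) = -151/12)
(v(74, 77) - 25250)*(28989 + 47421) = (-151/12 - 25250)*(28989 + 47421) = -303151/12*76410 = -3860627985/2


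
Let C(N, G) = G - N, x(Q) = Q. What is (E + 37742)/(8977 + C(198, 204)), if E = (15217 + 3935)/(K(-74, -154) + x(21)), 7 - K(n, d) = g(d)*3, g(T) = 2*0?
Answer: 38426/8983 ≈ 4.2776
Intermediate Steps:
g(T) = 0
K(n, d) = 7 (K(n, d) = 7 - 0*3 = 7 - 1*0 = 7 + 0 = 7)
E = 684 (E = (15217 + 3935)/(7 + 21) = 19152/28 = 19152*(1/28) = 684)
(E + 37742)/(8977 + C(198, 204)) = (684 + 37742)/(8977 + (204 - 1*198)) = 38426/(8977 + (204 - 198)) = 38426/(8977 + 6) = 38426/8983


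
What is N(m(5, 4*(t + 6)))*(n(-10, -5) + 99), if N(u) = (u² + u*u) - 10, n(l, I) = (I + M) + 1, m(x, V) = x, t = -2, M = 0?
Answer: 3800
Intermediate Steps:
n(l, I) = 1 + I (n(l, I) = (I + 0) + 1 = I + 1 = 1 + I)
N(u) = -10 + 2*u² (N(u) = (u² + u²) - 10 = 2*u² - 10 = -10 + 2*u²)
N(m(5, 4*(t + 6)))*(n(-10, -5) + 99) = (-10 + 2*5²)*((1 - 5) + 99) = (-10 + 2*25)*(-4 + 99) = (-10 + 50)*95 = 40*95 = 3800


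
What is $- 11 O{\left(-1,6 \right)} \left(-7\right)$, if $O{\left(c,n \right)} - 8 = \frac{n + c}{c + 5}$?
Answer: $\frac{2849}{4} \approx 712.25$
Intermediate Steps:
$O{\left(c,n \right)} = 8 + \frac{c + n}{5 + c}$ ($O{\left(c,n \right)} = 8 + \frac{n + c}{c + 5} = 8 + \frac{c + n}{5 + c}$)
$- 11 O{\left(-1,6 \right)} \left(-7\right) = - 11 \frac{40 + 6 + 9 \left(-1\right)}{5 - 1} \left(-7\right) = - 11 \frac{40 + 6 - 9}{4} \left(-7\right) = - 11 \cdot \frac{1}{4} \cdot 37 \left(-7\right) = \left(-11\right) \frac{37}{4} \left(-7\right) = \left(- \frac{407}{4}\right) \left(-7\right) = \frac{2849}{4}$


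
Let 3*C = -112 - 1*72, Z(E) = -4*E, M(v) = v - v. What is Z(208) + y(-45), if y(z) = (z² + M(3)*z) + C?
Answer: 3395/3 ≈ 1131.7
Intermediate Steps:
M(v) = 0
C = -184/3 (C = (-112 - 1*72)/3 = (-112 - 72)/3 = (⅓)*(-184) = -184/3 ≈ -61.333)
y(z) = -184/3 + z² (y(z) = (z² + 0*z) - 184/3 = (z² + 0) - 184/3 = z² - 184/3 = -184/3 + z²)
Z(208) + y(-45) = -4*208 + (-184/3 + (-45)²) = -832 + (-184/3 + 2025) = -832 + 5891/3 = 3395/3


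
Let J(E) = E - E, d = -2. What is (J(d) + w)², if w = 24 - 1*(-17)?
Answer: 1681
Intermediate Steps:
J(E) = 0
w = 41 (w = 24 + 17 = 41)
(J(d) + w)² = (0 + 41)² = 41² = 1681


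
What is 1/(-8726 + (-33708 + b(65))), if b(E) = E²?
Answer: -1/38209 ≈ -2.6172e-5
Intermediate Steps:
1/(-8726 + (-33708 + b(65))) = 1/(-8726 + (-33708 + 65²)) = 1/(-8726 + (-33708 + 4225)) = 1/(-8726 - 29483) = 1/(-38209) = -1/38209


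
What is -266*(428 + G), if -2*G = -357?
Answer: -161329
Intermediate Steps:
G = 357/2 (G = -½*(-357) = 357/2 ≈ 178.50)
-266*(428 + G) = -266*(428 + 357/2) = -266*1213/2 = -161329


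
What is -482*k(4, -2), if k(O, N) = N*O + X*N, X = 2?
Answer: 5784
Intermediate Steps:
k(O, N) = 2*N + N*O (k(O, N) = N*O + 2*N = 2*N + N*O)
-482*k(4, -2) = -(-964)*(2 + 4) = -(-964)*6 = -482*(-12) = 5784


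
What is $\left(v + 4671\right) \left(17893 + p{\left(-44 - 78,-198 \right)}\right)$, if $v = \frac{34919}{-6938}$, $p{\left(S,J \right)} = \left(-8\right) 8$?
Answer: $\frac{577168928091}{6938} \approx 8.319 \cdot 10^{7}$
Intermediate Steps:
$p{\left(S,J \right)} = -64$
$v = - \frac{34919}{6938}$ ($v = 34919 \left(- \frac{1}{6938}\right) = - \frac{34919}{6938} \approx -5.033$)
$\left(v + 4671\right) \left(17893 + p{\left(-44 - 78,-198 \right)}\right) = \left(- \frac{34919}{6938} + 4671\right) \left(17893 - 64\right) = \frac{32372479}{6938} \cdot 17829 = \frac{577168928091}{6938}$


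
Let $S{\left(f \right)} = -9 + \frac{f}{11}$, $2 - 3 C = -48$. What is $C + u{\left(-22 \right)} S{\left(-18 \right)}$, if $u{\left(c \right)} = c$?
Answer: $\frac{752}{3} \approx 250.67$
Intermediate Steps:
$C = \frac{50}{3}$ ($C = \frac{2}{3} - -16 = \frac{2}{3} + 16 = \frac{50}{3} \approx 16.667$)
$S{\left(f \right)} = -9 + \frac{f}{11}$ ($S{\left(f \right)} = -9 + f \frac{1}{11} = -9 + \frac{f}{11}$)
$C + u{\left(-22 \right)} S{\left(-18 \right)} = \frac{50}{3} - 22 \left(-9 + \frac{1}{11} \left(-18\right)\right) = \frac{50}{3} - 22 \left(-9 - \frac{18}{11}\right) = \frac{50}{3} - -234 = \frac{50}{3} + 234 = \frac{752}{3}$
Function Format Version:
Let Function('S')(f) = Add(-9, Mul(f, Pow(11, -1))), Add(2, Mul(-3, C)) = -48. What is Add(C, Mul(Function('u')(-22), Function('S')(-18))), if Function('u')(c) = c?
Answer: Rational(752, 3) ≈ 250.67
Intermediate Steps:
C = Rational(50, 3) (C = Add(Rational(2, 3), Mul(Rational(-1, 3), -48)) = Add(Rational(2, 3), 16) = Rational(50, 3) ≈ 16.667)
Function('S')(f) = Add(-9, Mul(Rational(1, 11), f)) (Function('S')(f) = Add(-9, Mul(f, Rational(1, 11))) = Add(-9, Mul(Rational(1, 11), f)))
Add(C, Mul(Function('u')(-22), Function('S')(-18))) = Add(Rational(50, 3), Mul(-22, Add(-9, Mul(Rational(1, 11), -18)))) = Add(Rational(50, 3), Mul(-22, Add(-9, Rational(-18, 11)))) = Add(Rational(50, 3), Mul(-22, Rational(-117, 11))) = Add(Rational(50, 3), 234) = Rational(752, 3)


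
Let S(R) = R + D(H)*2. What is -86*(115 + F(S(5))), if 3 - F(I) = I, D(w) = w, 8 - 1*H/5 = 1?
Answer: -3698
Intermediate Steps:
H = 35 (H = 40 - 5*1 = 40 - 5 = 35)
S(R) = 70 + R (S(R) = R + 35*2 = R + 70 = 70 + R)
F(I) = 3 - I
-86*(115 + F(S(5))) = -86*(115 + (3 - (70 + 5))) = -86*(115 + (3 - 1*75)) = -86*(115 + (3 - 75)) = -86*(115 - 72) = -86*43 = -3698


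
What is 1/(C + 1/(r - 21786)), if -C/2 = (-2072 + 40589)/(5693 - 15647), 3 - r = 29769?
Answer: 28508256/220624823 ≈ 0.12922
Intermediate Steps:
r = -29766 (r = 3 - 1*29769 = 3 - 29769 = -29766)
C = 12839/1659 (C = -2*(-2072 + 40589)/(5693 - 15647) = -77034/(-9954) = -77034*(-1)/9954 = -2*(-12839/3318) = 12839/1659 ≈ 7.7390)
1/(C + 1/(r - 21786)) = 1/(12839/1659 + 1/(-29766 - 21786)) = 1/(12839/1659 + 1/(-51552)) = 1/(12839/1659 - 1/51552) = 1/(220624823/28508256) = 28508256/220624823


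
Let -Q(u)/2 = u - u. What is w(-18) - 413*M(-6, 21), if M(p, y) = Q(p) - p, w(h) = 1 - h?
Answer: -2459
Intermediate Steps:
Q(u) = 0 (Q(u) = -2*(u - u) = -2*0 = 0)
M(p, y) = -p (M(p, y) = 0 - p = -p)
w(-18) - 413*M(-6, 21) = (1 - 1*(-18)) - (-413)*(-6) = (1 + 18) - 413*6 = 19 - 2478 = -2459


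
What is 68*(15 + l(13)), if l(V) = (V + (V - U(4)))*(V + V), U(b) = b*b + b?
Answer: 11628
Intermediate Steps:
U(b) = b + b**2 (U(b) = b**2 + b = b + b**2)
l(V) = 2*V*(-20 + 2*V) (l(V) = (V + (V - 4*(1 + 4)))*(V + V) = (V + (V - 4*5))*(2*V) = (V + (V - 1*20))*(2*V) = (V + (V - 20))*(2*V) = (V + (-20 + V))*(2*V) = (-20 + 2*V)*(2*V) = 2*V*(-20 + 2*V))
68*(15 + l(13)) = 68*(15 + 4*13*(-10 + 13)) = 68*(15 + 4*13*3) = 68*(15 + 156) = 68*171 = 11628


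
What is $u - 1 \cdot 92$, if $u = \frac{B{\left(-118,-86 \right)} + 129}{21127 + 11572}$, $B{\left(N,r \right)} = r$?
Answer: $- \frac{3008265}{32699} \approx -91.999$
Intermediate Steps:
$u = \frac{43}{32699}$ ($u = \frac{-86 + 129}{21127 + 11572} = \frac{43}{32699} \approx 0.001315$)
$u - 1 \cdot 92 = \frac{43}{32699} - 1 \cdot 92 = \frac{43}{32699} - 92 = - \frac{3008265}{32699}$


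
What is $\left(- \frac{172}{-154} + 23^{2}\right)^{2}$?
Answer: $\frac{1666190761}{5929} \approx 2.8102 \cdot 10^{5}$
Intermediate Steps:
$\left(- \frac{172}{-154} + 23^{2}\right)^{2} = \left(\left(-172\right) \left(- \frac{1}{154}\right) + 529\right)^{2} = \left(\frac{86}{77} + 529\right)^{2} = \left(\frac{40819}{77}\right)^{2} = \frac{1666190761}{5929}$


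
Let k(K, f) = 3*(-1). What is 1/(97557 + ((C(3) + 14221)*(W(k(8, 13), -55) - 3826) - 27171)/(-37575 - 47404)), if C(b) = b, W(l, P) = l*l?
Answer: 84979/8344616482 ≈ 1.0184e-5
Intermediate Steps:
k(K, f) = -3
W(l, P) = l²
1/(97557 + ((C(3) + 14221)*(W(k(8, 13), -55) - 3826) - 27171)/(-37575 - 47404)) = 1/(97557 + ((3 + 14221)*((-3)² - 3826) - 27171)/(-37575 - 47404)) = 1/(97557 + (14224*(9 - 3826) - 27171)/(-84979)) = 1/(97557 + (14224*(-3817) - 27171)*(-1/84979)) = 1/(97557 + (-54293008 - 27171)*(-1/84979)) = 1/(97557 - 54320179*(-1/84979)) = 1/(97557 + 54320179/84979) = 1/(8344616482/84979) = 84979/8344616482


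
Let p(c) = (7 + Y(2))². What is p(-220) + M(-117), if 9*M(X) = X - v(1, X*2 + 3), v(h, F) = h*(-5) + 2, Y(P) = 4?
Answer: 325/3 ≈ 108.33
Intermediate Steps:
v(h, F) = 2 - 5*h (v(h, F) = -5*h + 2 = 2 - 5*h)
M(X) = ⅓ + X/9 (M(X) = (X - (2 - 5*1))/9 = (X - (2 - 5))/9 = (X - 1*(-3))/9 = (X + 3)/9 = (3 + X)/9 = ⅓ + X/9)
p(c) = 121 (p(c) = (7 + 4)² = 11² = 121)
p(-220) + M(-117) = 121 + (⅓ + (⅑)*(-117)) = 121 + (⅓ - 13) = 121 - 38/3 = 325/3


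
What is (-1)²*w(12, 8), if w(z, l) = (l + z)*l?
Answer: 160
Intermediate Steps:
w(z, l) = l*(l + z)
(-1)²*w(12, 8) = (-1)²*(8*(8 + 12)) = 1*(8*20) = 1*160 = 160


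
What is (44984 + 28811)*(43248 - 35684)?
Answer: 558185380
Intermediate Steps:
(44984 + 28811)*(43248 - 35684) = 73795*7564 = 558185380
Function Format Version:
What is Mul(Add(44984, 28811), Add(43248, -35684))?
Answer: 558185380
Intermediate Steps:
Mul(Add(44984, 28811), Add(43248, -35684)) = Mul(73795, 7564) = 558185380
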